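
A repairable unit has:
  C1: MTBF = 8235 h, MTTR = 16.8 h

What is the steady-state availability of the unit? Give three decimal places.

0.998

A(C1) = MTBF/(MTBF+MTTR) = 8235/(8235+16.8) = 0.998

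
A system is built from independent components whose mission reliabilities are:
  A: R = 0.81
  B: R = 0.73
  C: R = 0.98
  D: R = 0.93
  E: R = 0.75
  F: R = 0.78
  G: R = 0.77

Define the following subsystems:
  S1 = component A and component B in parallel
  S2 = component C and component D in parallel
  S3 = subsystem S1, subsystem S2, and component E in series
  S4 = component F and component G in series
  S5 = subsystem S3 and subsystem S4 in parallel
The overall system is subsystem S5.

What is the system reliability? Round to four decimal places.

Parallel (A and B): 1 − (1 − 0.810000)(1 − 0.730000) = 0.948700
Parallel (C and D): 1 − (1 − 0.980000)(1 − 0.930000) = 0.998600
Series ([0.948700], [0.998600], and E): 0.948700 × 0.998600 × 0.750000 = 0.710529
Series (F and G): 0.780000 × 0.770000 = 0.600600
Parallel ([0.710529] and [0.600600]): 1 − (1 − 0.710529)(1 − 0.600600) = 0.8844

0.8844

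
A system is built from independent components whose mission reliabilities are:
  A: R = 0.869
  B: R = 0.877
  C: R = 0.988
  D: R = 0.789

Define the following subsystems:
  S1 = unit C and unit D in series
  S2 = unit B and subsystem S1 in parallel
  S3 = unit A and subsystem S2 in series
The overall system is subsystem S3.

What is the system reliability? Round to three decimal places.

Series (C and D): 0.98800 × 0.78900 = 0.77953
Parallel (B and [0.77953]): 1 − (1 − 0.87700)(1 − 0.77953) = 0.97288
Series (A and [0.97288]): 0.86900 × 0.97288 = 0.845

0.845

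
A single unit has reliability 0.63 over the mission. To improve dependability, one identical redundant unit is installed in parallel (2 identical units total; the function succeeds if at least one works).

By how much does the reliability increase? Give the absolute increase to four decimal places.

R_before = 0.63
R_after = 1 − (1 − 0.63)^2 = 0.8631
ΔR = 0.8631 − 0.63 = 0.2331

0.2331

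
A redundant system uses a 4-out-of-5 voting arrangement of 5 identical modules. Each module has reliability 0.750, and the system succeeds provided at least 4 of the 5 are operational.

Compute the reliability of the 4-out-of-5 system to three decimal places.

R = Σ_{i=4}^{5} C(5,i) p^i (1−p)^{5−i} with p = 0.750
C(5,4)·0.750^4·0.250^1 = 0.39551
C(5,5)·0.750^5·0.250^0 = 0.23730
Sum = 0.633

0.633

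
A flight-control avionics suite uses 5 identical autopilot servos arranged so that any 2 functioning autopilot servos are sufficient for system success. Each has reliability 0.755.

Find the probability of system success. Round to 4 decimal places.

0.9855

R = Σ_{i=2}^{5} C(5,i) p^i (1−p)^{5−i} with p = 0.755
C(5,2)·0.755^2·0.245^3 = 0.083829
C(5,3)·0.755^3·0.245^2 = 0.258329
C(5,4)·0.755^4·0.245^1 = 0.398037
C(5,5)·0.755^5·0.245^0 = 0.245321
Sum = 0.9855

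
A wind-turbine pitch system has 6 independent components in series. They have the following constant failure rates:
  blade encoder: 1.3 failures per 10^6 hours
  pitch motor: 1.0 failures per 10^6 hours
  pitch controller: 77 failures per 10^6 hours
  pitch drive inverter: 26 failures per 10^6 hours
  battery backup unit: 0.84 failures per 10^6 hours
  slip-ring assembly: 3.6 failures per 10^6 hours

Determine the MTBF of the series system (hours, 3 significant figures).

Series of exponential components: λ_sys = Σ λ_i
λ_sys = 0.0000013 + 0.0000010 + 0.000077 + 0.000026 + 0.00000084 + 0.0000036 = 1.0974e-04 /h
MTBF = 1 / λ_sys = 9110 h

9110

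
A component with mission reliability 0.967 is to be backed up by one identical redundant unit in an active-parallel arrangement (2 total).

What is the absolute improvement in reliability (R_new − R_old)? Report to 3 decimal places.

R_before = 0.967
R_after = 1 − (1 − 0.967)^2 = 0.999
ΔR = 0.999 − 0.967 = 0.032

0.032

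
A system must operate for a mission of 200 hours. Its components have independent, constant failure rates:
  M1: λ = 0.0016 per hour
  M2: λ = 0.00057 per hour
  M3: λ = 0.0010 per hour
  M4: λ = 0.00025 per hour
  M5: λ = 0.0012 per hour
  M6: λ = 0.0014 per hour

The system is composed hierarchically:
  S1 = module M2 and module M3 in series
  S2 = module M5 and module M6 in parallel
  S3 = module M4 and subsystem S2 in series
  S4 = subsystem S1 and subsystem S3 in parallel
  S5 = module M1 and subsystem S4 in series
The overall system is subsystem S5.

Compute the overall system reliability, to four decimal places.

0.7069

R(M1) = exp(−0.0016 × 200) = 0.726149
R(M2) = exp(−0.00057 × 200) = 0.892258
R(M3) = exp(−0.0010 × 200) = 0.818731
R(M4) = exp(−0.00025 × 200) = 0.951229
R(M5) = exp(−0.0012 × 200) = 0.786628
R(M6) = exp(−0.0014 × 200) = 0.755784
Series (M2 and M3): 0.892258 × 0.818731 = 0.730519
Parallel (M5 and M6): 1 − (1 − 0.786628)(1 − 0.755784) = 0.947891
Series (M4 and [0.947891]): 0.951229 × 0.947891 = 0.901661
Parallel ([0.730519] and [0.901661]): 1 − (1 − 0.730519)(1 − 0.901661) = 0.973500
Series (M1 and [0.973500]): 0.726149 × 0.973500 = 0.7069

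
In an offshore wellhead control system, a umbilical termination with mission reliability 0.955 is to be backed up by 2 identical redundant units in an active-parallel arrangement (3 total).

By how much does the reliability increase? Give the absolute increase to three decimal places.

R_before = 0.955
R_after = 1 − (1 − 0.955)^3 = 1.000
ΔR = 1.000 − 0.955 = 0.045

0.045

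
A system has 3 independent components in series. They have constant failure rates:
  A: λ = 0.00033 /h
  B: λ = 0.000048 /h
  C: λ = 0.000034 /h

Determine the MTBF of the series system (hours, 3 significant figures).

Series of exponential components: λ_sys = Σ λ_i
λ_sys = 0.00033 + 0.000048 + 0.000034 = 4.1200e-04 /h
MTBF = 1 / λ_sys = 2430 h

2430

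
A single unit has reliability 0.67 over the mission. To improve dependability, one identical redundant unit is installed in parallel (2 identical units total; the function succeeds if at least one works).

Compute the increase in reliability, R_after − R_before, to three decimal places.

0.221

R_before = 0.67
R_after = 1 − (1 − 0.67)^2 = 0.891
ΔR = 0.891 − 0.67 = 0.221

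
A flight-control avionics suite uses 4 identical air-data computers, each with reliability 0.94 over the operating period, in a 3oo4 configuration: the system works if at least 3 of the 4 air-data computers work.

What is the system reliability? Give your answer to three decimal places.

R = Σ_{i=3}^{4} C(4,i) p^i (1−p)^{4−i} with p = 0.94
C(4,3)·0.94^3·0.06^1 = 0.19934
C(4,4)·0.94^4·0.06^0 = 0.78075
Sum = 0.980

0.980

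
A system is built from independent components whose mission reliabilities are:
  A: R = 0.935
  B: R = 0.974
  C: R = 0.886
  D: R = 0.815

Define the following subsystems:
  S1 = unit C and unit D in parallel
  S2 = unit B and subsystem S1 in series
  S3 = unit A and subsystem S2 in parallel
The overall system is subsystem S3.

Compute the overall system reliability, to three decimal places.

Parallel (C and D): 1 − (1 − 0.88600)(1 − 0.81500) = 0.97891
Series (B and [0.97891]): 0.97400 × 0.97891 = 0.95346
Parallel (A and [0.95346]): 1 − (1 − 0.93500)(1 − 0.95346) = 0.997

0.997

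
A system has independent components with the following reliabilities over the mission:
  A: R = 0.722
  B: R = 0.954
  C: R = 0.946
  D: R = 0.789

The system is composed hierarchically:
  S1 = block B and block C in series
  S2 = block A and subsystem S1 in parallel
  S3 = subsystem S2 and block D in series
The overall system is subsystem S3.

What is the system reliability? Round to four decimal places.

Series (B and C): 0.954000 × 0.946000 = 0.902484
Parallel (A and [0.902484]): 1 − (1 − 0.722000)(1 − 0.902484) = 0.972891
Series ([0.972891] and D): 0.972891 × 0.789000 = 0.7676

0.7676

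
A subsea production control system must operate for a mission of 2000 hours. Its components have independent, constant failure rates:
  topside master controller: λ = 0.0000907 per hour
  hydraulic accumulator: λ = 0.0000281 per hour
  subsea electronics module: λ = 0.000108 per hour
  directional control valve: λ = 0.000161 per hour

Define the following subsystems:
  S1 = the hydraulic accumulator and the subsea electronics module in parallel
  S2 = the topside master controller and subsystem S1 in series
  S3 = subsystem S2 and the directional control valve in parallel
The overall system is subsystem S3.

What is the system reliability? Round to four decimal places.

R(topside master controller) = exp(−0.0000907 × 2000) = 0.834102
R(hydraulic accumulator) = exp(−0.0000281 × 2000) = 0.945350
R(subsea electronics module) = exp(−0.000108 × 2000) = 0.805735
R(directional control valve) = exp(−0.000161 × 2000) = 0.724698
Parallel (hydraulic accumulator and subsea electronics module): 1 − (1 − 0.945350)(1 − 0.805735) = 0.989383
Series (topside master controller and [0.989383]): 0.834102 × 0.989383 = 0.825246
Parallel ([0.825246] and directional control valve): 1 − (1 − 0.825246)(1 − 0.724698) = 0.9519

0.9519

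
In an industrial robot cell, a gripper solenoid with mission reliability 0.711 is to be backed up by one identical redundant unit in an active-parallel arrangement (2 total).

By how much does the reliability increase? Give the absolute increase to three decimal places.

0.205

R_before = 0.711
R_after = 1 − (1 − 0.711)^2 = 0.916
ΔR = 0.916 − 0.711 = 0.205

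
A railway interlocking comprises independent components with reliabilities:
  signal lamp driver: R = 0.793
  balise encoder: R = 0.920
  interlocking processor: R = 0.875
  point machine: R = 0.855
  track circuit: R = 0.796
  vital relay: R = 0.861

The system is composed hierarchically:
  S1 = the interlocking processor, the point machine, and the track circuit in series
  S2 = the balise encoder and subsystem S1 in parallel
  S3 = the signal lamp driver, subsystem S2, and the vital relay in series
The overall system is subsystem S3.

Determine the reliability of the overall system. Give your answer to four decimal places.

0.6607

Series (interlocking processor, point machine, and track circuit): 0.875000 × 0.855000 × 0.796000 = 0.595508
Parallel (balise encoder and [0.595508]): 1 − (1 − 0.920000)(1 − 0.595508) = 0.967641
Series (signal lamp driver, [0.967641], and vital relay): 0.793000 × 0.967641 × 0.861000 = 0.6607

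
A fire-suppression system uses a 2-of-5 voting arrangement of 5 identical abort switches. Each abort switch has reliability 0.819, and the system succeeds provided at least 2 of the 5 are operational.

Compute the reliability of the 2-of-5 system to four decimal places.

R = Σ_{i=2}^{5} C(5,i) p^i (1−p)^{5−i} with p = 0.819
C(5,2)·0.819^2·0.181^3 = 0.039774
C(5,3)·0.819^3·0.181^2 = 0.179974
C(5,4)·0.819^4·0.181^1 = 0.407178
C(5,5)·0.819^5·0.181^0 = 0.368485
Sum = 0.9954

0.9954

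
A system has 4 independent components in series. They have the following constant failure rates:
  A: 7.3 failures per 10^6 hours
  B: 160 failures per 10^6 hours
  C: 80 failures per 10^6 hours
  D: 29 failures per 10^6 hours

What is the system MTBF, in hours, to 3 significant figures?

3620

Series of exponential components: λ_sys = Σ λ_i
λ_sys = 0.0000073 + 0.00016 + 0.000080 + 0.000029 = 2.7630e-04 /h
MTBF = 1 / λ_sys = 3620 h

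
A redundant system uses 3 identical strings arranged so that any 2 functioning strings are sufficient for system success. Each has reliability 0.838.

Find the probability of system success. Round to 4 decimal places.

0.9298

R = Σ_{i=2}^{3} C(3,i) p^i (1−p)^{3−i} with p = 0.838
C(3,2)·0.838^2·0.162^1 = 0.341291
C(3,3)·0.838^3·0.162^0 = 0.588480
Sum = 0.9298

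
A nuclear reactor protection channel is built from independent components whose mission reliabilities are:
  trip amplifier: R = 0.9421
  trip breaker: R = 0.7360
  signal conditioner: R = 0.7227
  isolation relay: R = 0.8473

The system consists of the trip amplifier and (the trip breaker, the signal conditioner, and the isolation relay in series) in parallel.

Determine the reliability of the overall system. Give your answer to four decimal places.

0.9682

Series (trip breaker, signal conditioner, and isolation relay): 0.736000 × 0.722700 × 0.847300 = 0.450685
Parallel (trip amplifier and [0.450685]): 1 − (1 − 0.942100)(1 − 0.450685) = 0.9682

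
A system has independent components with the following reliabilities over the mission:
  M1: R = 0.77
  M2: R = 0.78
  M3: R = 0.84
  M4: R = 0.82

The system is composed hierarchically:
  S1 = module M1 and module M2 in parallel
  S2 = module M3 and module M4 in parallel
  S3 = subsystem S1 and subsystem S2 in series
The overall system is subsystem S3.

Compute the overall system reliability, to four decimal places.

0.9221

Parallel (M1 and M2): 1 − (1 − 0.770000)(1 − 0.780000) = 0.949400
Parallel (M3 and M4): 1 − (1 − 0.840000)(1 − 0.820000) = 0.971200
Series ([0.949400] and [0.971200]): 0.949400 × 0.971200 = 0.9221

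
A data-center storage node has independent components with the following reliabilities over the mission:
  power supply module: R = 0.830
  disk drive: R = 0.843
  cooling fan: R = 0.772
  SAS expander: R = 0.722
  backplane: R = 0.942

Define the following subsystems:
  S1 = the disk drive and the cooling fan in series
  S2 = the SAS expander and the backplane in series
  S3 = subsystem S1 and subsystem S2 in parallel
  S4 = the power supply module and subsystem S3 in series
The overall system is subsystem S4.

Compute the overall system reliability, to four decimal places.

Series (disk drive and cooling fan): 0.843000 × 0.772000 = 0.650796
Series (SAS expander and backplane): 0.722000 × 0.942000 = 0.680124
Parallel ([0.650796] and [0.680124]): 1 − (1 − 0.650796)(1 − 0.680124) = 0.888298
Series (power supply module and [0.888298]): 0.830000 × 0.888298 = 0.7373

0.7373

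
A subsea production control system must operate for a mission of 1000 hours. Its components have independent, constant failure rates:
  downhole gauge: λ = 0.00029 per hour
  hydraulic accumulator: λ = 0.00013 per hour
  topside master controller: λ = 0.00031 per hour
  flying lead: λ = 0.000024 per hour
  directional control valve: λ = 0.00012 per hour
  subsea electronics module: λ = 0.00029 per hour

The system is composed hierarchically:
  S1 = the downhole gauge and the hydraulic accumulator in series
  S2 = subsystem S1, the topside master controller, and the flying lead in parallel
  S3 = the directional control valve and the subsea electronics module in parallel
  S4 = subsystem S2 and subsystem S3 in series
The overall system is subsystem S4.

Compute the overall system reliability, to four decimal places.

0.9694

R(downhole gauge) = exp(−0.00029 × 1000) = 0.748264
R(hydraulic accumulator) = exp(−0.00013 × 1000) = 0.878095
R(topside master controller) = exp(−0.00031 × 1000) = 0.733447
R(flying lead) = exp(−0.000024 × 1000) = 0.976286
R(directional control valve) = exp(−0.00012 × 1000) = 0.886920
R(subsea electronics module) = exp(−0.00029 × 1000) = 0.748264
Series (downhole gauge and hydraulic accumulator): 0.748264 × 0.878095 = 0.657047
Parallel ([0.657047], topside master controller, and flying lead): 1 − (1 − 0.657047)(1 − 0.733447)(1 − 0.976286) = 0.997832
Parallel (directional control valve and subsea electronics module): 1 − (1 − 0.886920)(1 − 0.748264) = 0.971534
Series ([0.997832] and [0.971534]): 0.997832 × 0.971534 = 0.9694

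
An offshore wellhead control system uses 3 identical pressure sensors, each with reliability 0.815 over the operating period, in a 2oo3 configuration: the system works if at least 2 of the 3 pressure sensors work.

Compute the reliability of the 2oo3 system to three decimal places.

R = Σ_{i=2}^{3} C(3,i) p^i (1−p)^{3−i} with p = 0.815
C(3,2)·0.815^2·0.185^1 = 0.36864
C(3,3)·0.815^3·0.185^0 = 0.54134
Sum = 0.910

0.910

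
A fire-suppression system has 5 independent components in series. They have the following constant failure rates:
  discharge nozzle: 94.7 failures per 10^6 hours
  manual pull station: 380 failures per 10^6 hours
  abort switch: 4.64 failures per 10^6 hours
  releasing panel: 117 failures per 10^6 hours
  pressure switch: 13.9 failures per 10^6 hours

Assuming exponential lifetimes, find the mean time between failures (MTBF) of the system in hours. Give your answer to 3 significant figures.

1640

Series of exponential components: λ_sys = Σ λ_i
λ_sys = 0.0000947 + 0.000380 + 0.00000464 + 0.000117 + 0.0000139 = 6.1024e-04 /h
MTBF = 1 / λ_sys = 1640 h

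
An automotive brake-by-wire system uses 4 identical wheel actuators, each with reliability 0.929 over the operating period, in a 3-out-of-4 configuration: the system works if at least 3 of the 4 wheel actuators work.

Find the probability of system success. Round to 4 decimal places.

0.9725

R = Σ_{i=3}^{4} C(4,i) p^i (1−p)^{4−i} with p = 0.929
C(4,3)·0.929^3·0.071^1 = 0.227701
C(4,4)·0.929^4·0.071^0 = 0.744840
Sum = 0.9725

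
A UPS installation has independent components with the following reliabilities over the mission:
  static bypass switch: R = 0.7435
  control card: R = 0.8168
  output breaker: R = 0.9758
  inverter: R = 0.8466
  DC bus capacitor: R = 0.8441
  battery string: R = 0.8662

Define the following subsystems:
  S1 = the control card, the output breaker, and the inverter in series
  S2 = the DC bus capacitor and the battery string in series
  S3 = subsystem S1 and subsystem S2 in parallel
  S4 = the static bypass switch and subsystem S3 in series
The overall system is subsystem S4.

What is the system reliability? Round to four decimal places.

0.6785

Series (control card, output breaker, and inverter): 0.816800 × 0.975800 × 0.846600 = 0.674769
Series (DC bus capacitor and battery string): 0.844100 × 0.866200 = 0.731159
Parallel ([0.674769] and [0.731159]): 1 − (1 − 0.674769)(1 − 0.731159) = 0.912565
Series (static bypass switch and [0.912565]): 0.743500 × 0.912565 = 0.6785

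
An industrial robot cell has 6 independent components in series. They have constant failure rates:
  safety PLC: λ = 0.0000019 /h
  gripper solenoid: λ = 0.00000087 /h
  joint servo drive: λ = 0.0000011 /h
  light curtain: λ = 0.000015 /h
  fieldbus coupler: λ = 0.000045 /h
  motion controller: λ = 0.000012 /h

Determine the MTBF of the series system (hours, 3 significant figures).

13200

Series of exponential components: λ_sys = Σ λ_i
λ_sys = 0.0000019 + 0.00000087 + 0.0000011 + 0.000015 + 0.000045 + 0.000012 = 7.5870e-05 /h
MTBF = 1 / λ_sys = 13200 h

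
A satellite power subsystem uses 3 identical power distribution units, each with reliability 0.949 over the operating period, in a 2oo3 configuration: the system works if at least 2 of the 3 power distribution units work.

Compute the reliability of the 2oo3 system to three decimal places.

0.992

R = Σ_{i=2}^{3} C(3,i) p^i (1−p)^{3−i} with p = 0.949
C(3,2)·0.949^2·0.051^1 = 0.13779
C(3,3)·0.949^3·0.051^0 = 0.85467
Sum = 0.992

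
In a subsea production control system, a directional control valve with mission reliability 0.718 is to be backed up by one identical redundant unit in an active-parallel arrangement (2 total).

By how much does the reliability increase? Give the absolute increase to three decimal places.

R_before = 0.718
R_after = 1 − (1 − 0.718)^2 = 0.920
ΔR = 0.920 − 0.718 = 0.202

0.202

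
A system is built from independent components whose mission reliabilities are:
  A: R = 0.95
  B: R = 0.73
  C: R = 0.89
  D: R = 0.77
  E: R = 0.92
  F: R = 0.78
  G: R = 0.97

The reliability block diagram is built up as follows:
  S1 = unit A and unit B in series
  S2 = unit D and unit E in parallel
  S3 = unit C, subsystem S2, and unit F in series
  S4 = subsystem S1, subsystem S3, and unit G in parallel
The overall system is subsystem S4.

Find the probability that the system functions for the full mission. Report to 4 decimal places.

0.9971

Series (A and B): 0.950000 × 0.730000 = 0.693500
Parallel (D and E): 1 − (1 − 0.770000)(1 − 0.920000) = 0.981600
Series (C, [0.981600], and F): 0.890000 × 0.981600 × 0.780000 = 0.681427
Parallel ([0.693500], [0.681427], and G): 1 − (1 − 0.693500)(1 − 0.681427)(1 − 0.970000) = 0.9971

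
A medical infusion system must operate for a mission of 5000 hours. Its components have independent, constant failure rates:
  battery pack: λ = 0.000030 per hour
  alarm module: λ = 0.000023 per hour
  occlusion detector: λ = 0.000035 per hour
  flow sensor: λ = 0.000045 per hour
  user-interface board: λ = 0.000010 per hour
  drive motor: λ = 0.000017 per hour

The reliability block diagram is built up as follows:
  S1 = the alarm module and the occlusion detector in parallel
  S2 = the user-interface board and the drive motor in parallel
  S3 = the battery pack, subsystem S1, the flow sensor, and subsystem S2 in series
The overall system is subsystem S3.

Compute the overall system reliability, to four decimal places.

R(battery pack) = exp(−0.000030 × 5000) = 0.860708
R(alarm module) = exp(−0.000023 × 5000) = 0.891366
R(occlusion detector) = exp(−0.000035 × 5000) = 0.839457
R(flow sensor) = exp(−0.000045 × 5000) = 0.798516
R(user-interface board) = exp(−0.000010 × 5000) = 0.951229
R(drive motor) = exp(−0.000017 × 5000) = 0.918512
Parallel (alarm module and occlusion detector): 1 − (1 − 0.891366)(1 − 0.839457) = 0.982560
Parallel (user-interface board and drive motor): 1 − (1 − 0.951229)(1 − 0.918512) = 0.996026
Series (battery pack, [0.982560], flow sensor, and [0.996026]): 0.860708 × 0.982560 × 0.798516 × 0.996026 = 0.6726

0.6726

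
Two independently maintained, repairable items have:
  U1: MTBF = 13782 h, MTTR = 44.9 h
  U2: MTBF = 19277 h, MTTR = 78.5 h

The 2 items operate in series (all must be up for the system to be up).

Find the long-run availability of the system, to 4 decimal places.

A(U1) = MTBF/(MTBF+MTTR) = 13782/(13782+44.9) = 0.996753
A(U2) = MTBF/(MTBF+MTTR) = 19277/(19277+78.5) = 0.995944
Series availability: 0.996753 × 0.995944 = 0.9927

0.9927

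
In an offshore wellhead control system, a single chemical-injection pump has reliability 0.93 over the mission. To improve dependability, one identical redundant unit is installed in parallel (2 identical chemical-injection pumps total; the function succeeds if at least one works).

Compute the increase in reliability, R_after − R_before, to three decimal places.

0.065

R_before = 0.93
R_after = 1 − (1 − 0.93)^2 = 0.995
ΔR = 0.995 − 0.93 = 0.065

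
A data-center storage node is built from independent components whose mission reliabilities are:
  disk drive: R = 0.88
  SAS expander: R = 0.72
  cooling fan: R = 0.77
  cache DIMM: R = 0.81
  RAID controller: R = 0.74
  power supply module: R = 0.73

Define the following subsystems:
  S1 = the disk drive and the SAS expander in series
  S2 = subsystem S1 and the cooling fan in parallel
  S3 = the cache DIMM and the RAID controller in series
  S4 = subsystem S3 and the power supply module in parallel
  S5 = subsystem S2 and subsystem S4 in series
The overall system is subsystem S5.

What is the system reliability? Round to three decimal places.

Series (disk drive and SAS expander): 0.88000 × 0.72000 = 0.63360
Parallel ([0.63360] and cooling fan): 1 − (1 − 0.63360)(1 − 0.77000) = 0.91573
Series (cache DIMM and RAID controller): 0.81000 × 0.74000 = 0.59940
Parallel ([0.59940] and power supply module): 1 − (1 − 0.59940)(1 − 0.73000) = 0.89184
Series ([0.91573] and [0.89184]): 0.91573 × 0.89184 = 0.817

0.817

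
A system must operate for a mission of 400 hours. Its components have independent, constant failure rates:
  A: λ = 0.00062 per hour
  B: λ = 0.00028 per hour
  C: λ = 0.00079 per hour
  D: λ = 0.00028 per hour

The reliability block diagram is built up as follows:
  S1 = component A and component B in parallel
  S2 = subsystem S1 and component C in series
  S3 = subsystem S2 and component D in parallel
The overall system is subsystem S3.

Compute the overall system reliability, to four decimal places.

0.9695

R(A) = exp(−0.00062 × 400) = 0.780360
R(B) = exp(−0.00028 × 400) = 0.894044
R(C) = exp(−0.00079 × 400) = 0.729059
R(D) = exp(−0.00028 × 400) = 0.894044
Parallel (A and B): 1 − (1 − 0.780360)(1 − 0.894044) = 0.976728
Series ([0.976728] and C): 0.976728 × 0.729059 = 0.712092
Parallel ([0.712092] and D): 1 − (1 − 0.712092)(1 − 0.894044) = 0.9695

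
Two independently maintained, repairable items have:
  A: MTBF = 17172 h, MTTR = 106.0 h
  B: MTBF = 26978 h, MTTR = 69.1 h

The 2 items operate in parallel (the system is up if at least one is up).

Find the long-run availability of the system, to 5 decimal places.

0.99998

A(A) = MTBF/(MTBF+MTTR) = 17172/(17172+106.0) = 0.993865
A(B) = MTBF/(MTBF+MTTR) = 26978/(26978+69.1) = 0.997445
Parallel availability: 1 − (1 − 0.993865)(1 − 0.997445) = 0.99998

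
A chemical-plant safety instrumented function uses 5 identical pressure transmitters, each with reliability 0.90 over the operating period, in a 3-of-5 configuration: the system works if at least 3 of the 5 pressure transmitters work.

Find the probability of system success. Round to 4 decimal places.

R = Σ_{i=3}^{5} C(5,i) p^i (1−p)^{5−i} with p = 0.90
C(5,3)·0.90^3·0.10^2 = 0.072900
C(5,4)·0.90^4·0.10^1 = 0.328050
C(5,5)·0.90^5·0.10^0 = 0.590490
Sum = 0.9914

0.9914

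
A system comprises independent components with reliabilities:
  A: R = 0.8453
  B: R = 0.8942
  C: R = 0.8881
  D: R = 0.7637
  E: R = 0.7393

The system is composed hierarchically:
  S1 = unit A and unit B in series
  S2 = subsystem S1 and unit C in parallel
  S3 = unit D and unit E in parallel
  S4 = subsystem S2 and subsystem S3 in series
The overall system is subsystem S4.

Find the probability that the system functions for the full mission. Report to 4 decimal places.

0.9128

Series (A and B): 0.845300 × 0.894200 = 0.755867
Parallel ([0.755867] and C): 1 − (1 − 0.755867)(1 − 0.888100) = 0.972682
Parallel (D and E): 1 − (1 − 0.763700)(1 − 0.739300) = 0.938397
Series ([0.972682] and [0.938397]): 0.972682 × 0.938397 = 0.9128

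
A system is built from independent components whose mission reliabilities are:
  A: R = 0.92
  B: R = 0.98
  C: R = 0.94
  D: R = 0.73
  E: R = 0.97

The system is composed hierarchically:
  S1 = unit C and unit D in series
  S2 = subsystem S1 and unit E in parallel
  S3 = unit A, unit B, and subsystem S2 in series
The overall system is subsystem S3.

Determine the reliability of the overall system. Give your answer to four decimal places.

Series (C and D): 0.940000 × 0.730000 = 0.686200
Parallel ([0.686200] and E): 1 − (1 − 0.686200)(1 − 0.970000) = 0.990586
Series (A, B, and [0.990586]): 0.920000 × 0.980000 × 0.990586 = 0.8931

0.8931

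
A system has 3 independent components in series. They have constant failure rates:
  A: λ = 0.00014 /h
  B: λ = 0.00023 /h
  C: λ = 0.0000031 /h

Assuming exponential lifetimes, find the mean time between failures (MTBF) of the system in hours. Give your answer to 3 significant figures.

Series of exponential components: λ_sys = Σ λ_i
λ_sys = 0.00014 + 0.00023 + 0.0000031 = 3.7310e-04 /h
MTBF = 1 / λ_sys = 2680 h

2680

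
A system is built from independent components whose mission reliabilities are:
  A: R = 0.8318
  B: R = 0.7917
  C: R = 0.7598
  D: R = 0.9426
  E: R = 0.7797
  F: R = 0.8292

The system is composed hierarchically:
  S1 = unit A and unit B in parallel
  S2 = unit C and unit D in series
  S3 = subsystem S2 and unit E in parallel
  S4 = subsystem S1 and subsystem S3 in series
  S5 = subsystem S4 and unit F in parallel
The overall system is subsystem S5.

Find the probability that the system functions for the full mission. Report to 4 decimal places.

0.9837

Parallel (A and B): 1 − (1 − 0.831800)(1 − 0.791700) = 0.964964
Series (C and D): 0.759800 × 0.942600 = 0.716187
Parallel ([0.716187] and E): 1 − (1 − 0.716187)(1 − 0.779700) = 0.937476
Series ([0.964964] and [0.937476]): 0.964964 × 0.937476 = 0.904631
Parallel ([0.904631] and F): 1 − (1 − 0.904631)(1 − 0.829200) = 0.9837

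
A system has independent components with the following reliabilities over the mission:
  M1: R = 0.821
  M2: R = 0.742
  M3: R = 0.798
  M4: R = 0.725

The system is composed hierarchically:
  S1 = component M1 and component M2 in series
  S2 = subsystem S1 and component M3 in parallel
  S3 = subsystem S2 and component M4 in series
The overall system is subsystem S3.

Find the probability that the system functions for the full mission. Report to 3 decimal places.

Series (M1 and M2): 0.82100 × 0.74200 = 0.60918
Parallel ([0.60918] and M3): 1 − (1 − 0.60918)(1 − 0.79800) = 0.92105
Series ([0.92105] and M4): 0.92105 × 0.72500 = 0.668

0.668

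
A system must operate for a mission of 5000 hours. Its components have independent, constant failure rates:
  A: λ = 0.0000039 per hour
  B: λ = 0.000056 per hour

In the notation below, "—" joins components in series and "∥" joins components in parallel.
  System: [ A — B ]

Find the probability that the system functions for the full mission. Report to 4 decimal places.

0.7412

R(A) = exp(−0.0000039 × 5000) = 0.980689
R(B) = exp(−0.000056 × 5000) = 0.755784
Series (A and B): 0.980689 × 0.755784 = 0.7412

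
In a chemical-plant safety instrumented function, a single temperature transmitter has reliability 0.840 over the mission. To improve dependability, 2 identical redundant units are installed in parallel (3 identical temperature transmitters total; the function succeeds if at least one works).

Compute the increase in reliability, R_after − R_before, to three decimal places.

R_before = 0.840
R_after = 1 − (1 − 0.840)^3 = 0.996
ΔR = 0.996 − 0.840 = 0.156

0.156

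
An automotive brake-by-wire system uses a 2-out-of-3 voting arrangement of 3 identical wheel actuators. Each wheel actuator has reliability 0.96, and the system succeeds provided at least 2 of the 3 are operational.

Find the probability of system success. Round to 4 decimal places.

0.9953

R = Σ_{i=2}^{3} C(3,i) p^i (1−p)^{3−i} with p = 0.96
C(3,2)·0.96^2·0.04^1 = 0.110592
C(3,3)·0.96^3·0.04^0 = 0.884736
Sum = 0.9953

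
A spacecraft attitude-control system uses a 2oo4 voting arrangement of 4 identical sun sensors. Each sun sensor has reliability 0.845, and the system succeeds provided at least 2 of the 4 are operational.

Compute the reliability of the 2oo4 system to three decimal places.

0.987

R = Σ_{i=2}^{4} C(4,i) p^i (1−p)^{4−i} with p = 0.845
C(4,2)·0.845^2·0.155^2 = 0.10293
C(4,3)·0.845^3·0.155^1 = 0.37408
C(4,4)·0.845^4·0.155^0 = 0.50983
Sum = 0.987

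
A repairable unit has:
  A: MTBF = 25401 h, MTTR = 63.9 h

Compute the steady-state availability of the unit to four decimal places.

0.9975

A(A) = MTBF/(MTBF+MTTR) = 25401/(25401+63.9) = 0.9975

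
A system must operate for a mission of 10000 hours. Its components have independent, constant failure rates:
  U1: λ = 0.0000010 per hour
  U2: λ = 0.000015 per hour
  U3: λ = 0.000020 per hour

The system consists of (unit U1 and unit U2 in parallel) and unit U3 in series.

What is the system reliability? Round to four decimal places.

R(U1) = exp(−0.0000010 × 10000) = 0.990050
R(U2) = exp(−0.000015 × 10000) = 0.860708
R(U3) = exp(−0.000020 × 10000) = 0.818731
Parallel (U1 and U2): 1 − (1 − 0.990050)(1 − 0.860708) = 0.998614
Series ([0.998614] and U3): 0.998614 × 0.818731 = 0.8176

0.8176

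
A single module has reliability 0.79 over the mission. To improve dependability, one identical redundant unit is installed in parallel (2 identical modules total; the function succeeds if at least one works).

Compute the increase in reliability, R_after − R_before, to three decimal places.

0.166

R_before = 0.79
R_after = 1 − (1 − 0.79)^2 = 0.956
ΔR = 0.956 − 0.79 = 0.166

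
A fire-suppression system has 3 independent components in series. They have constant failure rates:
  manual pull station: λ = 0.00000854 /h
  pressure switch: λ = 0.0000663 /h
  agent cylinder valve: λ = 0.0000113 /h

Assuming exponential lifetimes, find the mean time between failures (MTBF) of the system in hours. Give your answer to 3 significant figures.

11600

Series of exponential components: λ_sys = Σ λ_i
λ_sys = 0.00000854 + 0.0000663 + 0.0000113 = 8.6140e-05 /h
MTBF = 1 / λ_sys = 11600 h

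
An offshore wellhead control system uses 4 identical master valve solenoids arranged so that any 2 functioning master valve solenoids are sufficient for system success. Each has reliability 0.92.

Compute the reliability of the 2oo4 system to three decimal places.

0.998

R = Σ_{i=2}^{4} C(4,i) p^i (1−p)^{4−i} with p = 0.92
C(4,2)·0.92^2·0.08^2 = 0.03250
C(4,3)·0.92^3·0.08^1 = 0.24918
C(4,4)·0.92^4·0.08^0 = 0.71639
Sum = 0.998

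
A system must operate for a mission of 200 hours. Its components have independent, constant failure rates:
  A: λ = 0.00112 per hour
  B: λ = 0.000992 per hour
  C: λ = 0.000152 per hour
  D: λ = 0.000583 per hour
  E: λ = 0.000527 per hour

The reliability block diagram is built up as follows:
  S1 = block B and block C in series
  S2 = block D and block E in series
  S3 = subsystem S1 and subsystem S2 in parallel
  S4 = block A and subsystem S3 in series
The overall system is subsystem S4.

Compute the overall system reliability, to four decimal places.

0.7668

R(A) = exp(−0.00112 × 200) = 0.799315
R(B) = exp(−0.000992 × 200) = 0.820042
R(C) = exp(−0.000152 × 200) = 0.970057
R(D) = exp(−0.000583 × 200) = 0.889941
R(E) = exp(−0.000527 × 200) = 0.899964
Series (B and C): 0.820042 × 0.970057 = 0.795487
Series (D and E): 0.889941 × 0.899964 = 0.800915
Parallel ([0.795487] and [0.800915]): 1 − (1 − 0.795487)(1 − 0.800915) = 0.959285
Series (A and [0.959285]): 0.799315 × 0.959285 = 0.7668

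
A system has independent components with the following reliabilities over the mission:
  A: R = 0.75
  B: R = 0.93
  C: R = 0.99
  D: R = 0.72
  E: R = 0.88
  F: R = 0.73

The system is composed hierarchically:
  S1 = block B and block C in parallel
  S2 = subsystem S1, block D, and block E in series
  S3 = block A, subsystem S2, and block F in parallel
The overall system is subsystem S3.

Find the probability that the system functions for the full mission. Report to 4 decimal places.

Parallel (B and C): 1 − (1 − 0.930000)(1 − 0.990000) = 0.999300
Series ([0.999300], D, and E): 0.999300 × 0.720000 × 0.880000 = 0.633156
Parallel (A, [0.633156], and F): 1 − (1 − 0.750000)(1 − 0.633156)(1 − 0.730000) = 0.9752

0.9752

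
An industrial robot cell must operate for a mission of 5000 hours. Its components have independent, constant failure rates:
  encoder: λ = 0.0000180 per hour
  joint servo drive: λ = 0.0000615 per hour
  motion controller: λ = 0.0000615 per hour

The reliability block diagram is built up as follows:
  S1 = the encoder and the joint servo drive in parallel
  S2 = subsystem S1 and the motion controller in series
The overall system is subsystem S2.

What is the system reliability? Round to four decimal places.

0.7185

R(encoder) = exp(−0.0000180 × 5000) = 0.913931
R(joint servo drive) = exp(−0.0000615 × 5000) = 0.735283
R(motion controller) = exp(−0.0000615 × 5000) = 0.735283
Parallel (encoder and joint servo drive): 1 − (1 − 0.913931)(1 − 0.735283) = 0.977216
Series ([0.977216] and motion controller): 0.977216 × 0.735283 = 0.7185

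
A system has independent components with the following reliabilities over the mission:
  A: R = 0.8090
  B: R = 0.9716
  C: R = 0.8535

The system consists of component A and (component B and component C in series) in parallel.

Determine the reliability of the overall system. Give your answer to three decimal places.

0.967

Series (B and C): 0.97160 × 0.85350 = 0.82926
Parallel (A and [0.82926]): 1 − (1 − 0.80900)(1 − 0.82926) = 0.967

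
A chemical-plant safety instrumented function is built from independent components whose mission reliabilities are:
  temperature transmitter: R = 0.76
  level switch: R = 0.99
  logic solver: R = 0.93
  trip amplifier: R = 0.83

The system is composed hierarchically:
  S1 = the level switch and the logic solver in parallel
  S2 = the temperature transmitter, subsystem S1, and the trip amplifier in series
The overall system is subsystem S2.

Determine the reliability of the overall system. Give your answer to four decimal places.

Parallel (level switch and logic solver): 1 − (1 − 0.990000)(1 − 0.930000) = 0.999300
Series (temperature transmitter, [0.999300], and trip amplifier): 0.760000 × 0.999300 × 0.830000 = 0.6304

0.6304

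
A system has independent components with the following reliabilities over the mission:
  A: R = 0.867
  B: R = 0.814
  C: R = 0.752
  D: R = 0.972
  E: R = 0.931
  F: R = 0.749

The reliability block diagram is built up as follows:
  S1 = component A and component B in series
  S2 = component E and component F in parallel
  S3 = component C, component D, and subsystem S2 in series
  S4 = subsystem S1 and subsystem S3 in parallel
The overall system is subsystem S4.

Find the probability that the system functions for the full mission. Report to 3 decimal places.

Series (A and B): 0.86700 × 0.81400 = 0.70574
Parallel (E and F): 1 − (1 − 0.93100)(1 − 0.74900) = 0.98268
Series (C, D, and [0.98268]): 0.75200 × 0.97200 × 0.98268 = 0.71828
Parallel ([0.70574] and [0.71828]): 1 − (1 − 0.70574)(1 − 0.71828) = 0.917

0.917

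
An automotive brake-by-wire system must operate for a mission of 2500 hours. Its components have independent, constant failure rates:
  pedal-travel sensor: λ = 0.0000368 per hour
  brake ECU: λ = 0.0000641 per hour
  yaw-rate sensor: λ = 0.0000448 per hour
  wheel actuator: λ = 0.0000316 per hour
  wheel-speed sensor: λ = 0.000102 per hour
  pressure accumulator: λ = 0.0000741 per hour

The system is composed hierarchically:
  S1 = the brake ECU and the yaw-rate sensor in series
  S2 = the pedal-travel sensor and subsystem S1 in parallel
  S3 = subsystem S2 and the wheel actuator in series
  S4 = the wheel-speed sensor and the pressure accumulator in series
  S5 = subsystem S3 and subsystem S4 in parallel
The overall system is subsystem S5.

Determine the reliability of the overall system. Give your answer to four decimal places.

R(pedal-travel sensor) = exp(−0.0000368 × 2500) = 0.912105
R(brake ECU) = exp(−0.0000641 × 2500) = 0.851931
R(yaw-rate sensor) = exp(−0.0000448 × 2500) = 0.894044
R(wheel actuator) = exp(−0.0000316 × 2500) = 0.924040
R(wheel-speed sensor) = exp(−0.000102 × 2500) = 0.774916
R(pressure accumulator) = exp(−0.0000741 × 2500) = 0.830897
Series (brake ECU and yaw-rate sensor): 0.851931 × 0.894044 = 0.761664
Parallel (pedal-travel sensor and [0.761664]): 1 − (1 − 0.912105)(1 − 0.761664) = 0.979051
Series ([0.979051] and wheel actuator): 0.979051 × 0.924040 = 0.904682
Series (wheel-speed sensor and pressure accumulator): 0.774916 × 0.830897 = 0.643875
Parallel ([0.904682] and [0.643875]): 1 − (1 − 0.904682)(1 − 0.643875) = 0.9661

0.9661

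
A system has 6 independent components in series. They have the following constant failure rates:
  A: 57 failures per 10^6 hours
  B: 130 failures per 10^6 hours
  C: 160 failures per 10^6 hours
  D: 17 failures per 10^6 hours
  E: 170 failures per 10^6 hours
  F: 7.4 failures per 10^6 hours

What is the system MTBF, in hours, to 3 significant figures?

1850

Series of exponential components: λ_sys = Σ λ_i
λ_sys = 0.000057 + 0.00013 + 0.00016 + 0.000017 + 0.00017 + 0.0000074 = 5.4140e-04 /h
MTBF = 1 / λ_sys = 1850 h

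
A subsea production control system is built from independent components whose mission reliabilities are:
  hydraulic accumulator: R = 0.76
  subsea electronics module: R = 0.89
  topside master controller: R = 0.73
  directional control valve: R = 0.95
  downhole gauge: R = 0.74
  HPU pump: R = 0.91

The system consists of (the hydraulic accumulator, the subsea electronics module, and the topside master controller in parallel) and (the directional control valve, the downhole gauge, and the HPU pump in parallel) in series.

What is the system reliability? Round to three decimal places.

Parallel (hydraulic accumulator, subsea electronics module, and topside master controller): 1 − (1 − 0.76000)(1 − 0.89000)(1 − 0.73000) = 0.99287
Parallel (directional control valve, downhole gauge, and HPU pump): 1 − (1 − 0.95000)(1 − 0.74000)(1 − 0.91000) = 0.99883
Series ([0.99287] and [0.99883]): 0.99287 × 0.99883 = 0.992

0.992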